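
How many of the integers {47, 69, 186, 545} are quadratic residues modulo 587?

2

(47/587) = +1 → QR.
(69/587) = -1 → non-residue.
(186/587) = -1 → non-residue.
(545/587) = +1 → QR.
Total quadratic residues among the 4: 2.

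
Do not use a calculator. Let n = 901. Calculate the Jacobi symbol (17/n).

0

Reciprocity: 17 ≡ 1 and 901 ≡ 1 (mod 4), so (17/901) = +(901/17).
Reduce top mod 17: now compute (0/17).
Top reduces to 0: gcd > 1, so the symbol is 0.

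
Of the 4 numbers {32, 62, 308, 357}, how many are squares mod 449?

(32/449) = +1 → QR.
(62/449) = -1 → non-residue.
(308/449) = +1 → QR.
(357/449) = +1 → QR.
Total quadratic residues among the 4: 3.

3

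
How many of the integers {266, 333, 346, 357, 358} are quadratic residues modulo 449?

(266/449) = -1 → non-residue.
(333/449) = -1 → non-residue.
(346/449) = -1 → non-residue.
(357/449) = +1 → QR.
(358/449) = -1 → non-residue.
Total quadratic residues among the 5: 1.

1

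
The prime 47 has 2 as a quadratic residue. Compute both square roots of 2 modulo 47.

Since 47 ≡ 3 (mod 4), a square root of 2 is 2^((47+1)/4) = 2^12 mod 47.
Repeated squaring: 2^2≡4, 2^4≡16, 2^8≡21 (mod 47).
2^12 = 2^(8+4) ≡ 7 (mod 47).
Check: 7² = 49 ≡ 2 (mod 47). The two roots are 7 and 40.

7, 40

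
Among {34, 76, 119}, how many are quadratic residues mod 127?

2

(34/127) = +1 → QR.
(76/127) = +1 → QR.
(119/127) = -1 → non-residue.
Total quadratic residues among the 3: 2.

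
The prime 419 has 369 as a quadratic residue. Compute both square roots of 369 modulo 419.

Since 419 ≡ 3 (mod 4), a square root of 369 is 369^((419+1)/4) = 369^105 mod 419.
Repeated squaring: 369^2≡405, 369^4≡196, 369^8≡287, 369^16≡245, 369^32≡108, 369^64≡351 (mod 419).
369^105 = 369^(64+32+8+1) ≡ 358 (mod 419).
Check: 358² = 128164 ≡ 369 (mod 419). The two roots are 61 and 358.

61, 358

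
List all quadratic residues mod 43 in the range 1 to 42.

1,4,6,9,10,11,13,14,15,16,17,21,23,24,25,31,35,36,38,40,41

Square k = 1,…,21 (k and 43−k give the same square):
1²=1, 2²=4, 3²=9, 4²=16, 5²=25, 6²=36, 7²≡6, 8²≡21, 9²≡38, 10²≡14, 11²≡35, 12²≡15, 13²≡40, 14²≡24, 15²≡10, 16²≡41, 17²≡31, 18²≡23, 19²≡17, 20²≡13, 21²≡11 (mod 43).
So the quadratic residues mod 43 are {1, 4, 6, 9, 10, 11, 13, 14, 15, 16, 17, 21, 23, 24, 25, 31, 35, 36, 38, 40, 41}.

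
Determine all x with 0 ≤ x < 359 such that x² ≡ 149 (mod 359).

101, 258

Since 359 ≡ 3 (mod 4), a square root of 149 is 149^((359+1)/4) = 149^90 mod 359.
Repeated squaring: 149^2≡302, 149^4≡18, 149^8≡324, 149^16≡148, 149^32≡5, 149^64≡25 (mod 359).
149^90 = 149^(64+16+8+2) ≡ 101 (mod 359).
Check: 101² = 10201 ≡ 149 (mod 359). The two roots are 101 and 258.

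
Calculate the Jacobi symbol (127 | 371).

Reciprocity: 127 ≡ 3 and 371 ≡ 3 (mod 4), so (127/371) = −(371/127).
Reduce top mod 127: now compute (117/127).
Reciprocity: 117 ≡ 1 and 127 ≡ 3 (mod 4), so (117/127) = +(127/117).
Reduce top mod 117: now compute (10/117).
Pull out 2: since 117 ≡ 5 (mod 8), (2/117) = -1.
Reciprocity: 5 ≡ 1 and 117 ≡ 1 (mod 4), so (5/117) = +(117/5).
Reduce top mod 5: now compute (2/5).
Pull out 2: since 5 ≡ 5 (mod 8), (2/5) = -1.
Reached (1/5) = 1. Collecting the sign flips along the way, the symbol is -1.

-1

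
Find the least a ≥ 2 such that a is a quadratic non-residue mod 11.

2

(2/11) = −1, so 2 is the smallest positive non-residue mod 11.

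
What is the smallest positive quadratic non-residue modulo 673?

5

(2/673) = +1, so 2 is a residue.
(3/673) = +1, so 3 is a residue.
(4/673) = +1, so 4 is a residue.
(5/673) = −1, so 5 is the smallest positive non-residue mod 673.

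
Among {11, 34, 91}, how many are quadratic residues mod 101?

0

(11/101) = -1 → non-residue.
(34/101) = -1 → non-residue.
(91/101) = -1 → non-residue.
Total quadratic residues among the 3: 0.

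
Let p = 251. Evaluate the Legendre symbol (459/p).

First reduce: 459 ≡ 208 (mod 251).
Pull out 2^4: since 251 ≡ 3 (mod 8), (2/251) = -1, so (2/251)^4 = +1.
Reciprocity: 13 ≡ 1 and 251 ≡ 3 (mod 4), so (13/251) = +(251/13).
Reduce top mod 13: now compute (4/13).
Pull out 2^2: since 13 ≡ 5 (mod 8), (2/13) = -1, so (2/13)^2 = +1.
Reached (1/13) = 1. Collecting the sign flips along the way, the symbol is +1.

1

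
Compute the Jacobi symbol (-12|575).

-1

First reduce: -12 ≡ 563 (mod 575).
Reciprocity: 563 ≡ 3 and 575 ≡ 3 (mod 4), so (563/575) = −(575/563).
Reduce top mod 563: now compute (12/563).
Pull out 2^2: since 563 ≡ 3 (mod 8), (2/563) = -1, so (2/563)^2 = +1.
Reciprocity: 3 ≡ 3 and 563 ≡ 3 (mod 4), so (3/563) = −(563/3).
Reduce top mod 3: now compute (2/3).
Pull out 2: since 3 ≡ 3 (mod 8), (2/3) = -1.
Reached (1/3) = 1. Collecting the sign flips along the way, the symbol is -1.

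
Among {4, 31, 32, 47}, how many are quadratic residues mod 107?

2

(4/107) = +1 → QR.
(31/107) = -1 → non-residue.
(32/107) = -1 → non-residue.
(47/107) = +1 → QR.
Total quadratic residues among the 4: 2.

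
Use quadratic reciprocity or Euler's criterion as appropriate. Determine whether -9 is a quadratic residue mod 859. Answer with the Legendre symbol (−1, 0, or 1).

-1

Euler's criterion: (-9/859) ≡ 850^429 (mod 859).
850^2 ≡ 81 (mod 859)
850^4 ≡ 548 (mod 859)
850^8 ≡ 513 (mod 859)
850^16 ≡ 315 (mod 859)
850^32 ≡ 440 (mod 859)
850^64 ≡ 325 (mod 859)
850^128 ≡ 827 (mod 859)
850^256 ≡ 165 (mod 859)
850^429 = 850^(256+128+32+8+4+1) ≡ 858 (mod 859).
Result is 858 ≡ −1, so (-9/859) = −1.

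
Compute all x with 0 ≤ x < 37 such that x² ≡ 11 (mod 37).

14, 23

37 ≡ 1 (mod 4), so we find a root by search.
Trying successive values, 14² = 196 ≡ 11 (mod 37). The other root is 37 − 14 = 23.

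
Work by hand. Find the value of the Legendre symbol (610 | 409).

Euler's criterion: (610/409) ≡ 201^204 (mod 409).
201^2 ≡ 319 (mod 409)
201^4 ≡ 329 (mod 409)
201^8 ≡ 265 (mod 409)
201^16 ≡ 286 (mod 409)
201^32 ≡ 405 (mod 409)
201^64 ≡ 16 (mod 409)
201^128 ≡ 256 (mod 409)
201^204 = 201^(128+64+8+4) ≡ 408 (mod 409).
Result is 408 ≡ −1, so (610/409) = −1.

-1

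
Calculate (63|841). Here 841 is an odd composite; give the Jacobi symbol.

1

Reciprocity: 63 ≡ 3 and 841 ≡ 1 (mod 4), so (63/841) = +(841/63).
Reduce top mod 63: now compute (22/63).
Pull out 2: since 63 ≡ 7 (mod 8), (2/63) = +1.
Reciprocity: 11 ≡ 3 and 63 ≡ 3 (mod 4), so (11/63) = −(63/11).
Reduce top mod 11: now compute (8/11).
Pull out 2^3: since 11 ≡ 3 (mod 8), (2/11) = -1, so (2/11)^3 = -1.
Reached (1/11) = 1. Collecting the sign flips along the way, the symbol is +1.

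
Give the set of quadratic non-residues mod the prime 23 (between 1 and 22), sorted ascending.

Square k = 1,…,11 (k and 23−k give the same square):
1²=1, 2²=4, 3²=9, 4²=16, 5²≡2, 6²≡13, 7²≡3, 8²≡18, 9²≡12, 10²≡8, 11²≡6 (mod 23).
The residues are {1, 2, 3, 4, 6, 8, 9, 12, 13, 16, 18}; the non-residues are the remaining 11 nonzero classes.

5,7,10,11,14,15,17,19,20,21,22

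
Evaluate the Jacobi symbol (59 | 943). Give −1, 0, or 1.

1

Reciprocity: 59 ≡ 3 and 943 ≡ 3 (mod 4), so (59/943) = −(943/59).
Reduce top mod 59: now compute (58/59).
Pull out 2: since 59 ≡ 3 (mod 8), (2/59) = -1.
Reciprocity: 29 ≡ 1 and 59 ≡ 3 (mod 4), so (29/59) = +(59/29).
Reduce top mod 29: now compute (1/29).
Reached (1/29) = 1. Collecting the sign flips along the way, the symbol is +1.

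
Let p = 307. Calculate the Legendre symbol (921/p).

0

First reduce: 921 ≡ 0 (mod 307).
Top reduces to 0: gcd > 1, so the symbol is 0.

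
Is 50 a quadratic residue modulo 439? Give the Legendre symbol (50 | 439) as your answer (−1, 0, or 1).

1

Pull out 2: since 439 ≡ 7 (mod 8), (2/439) = +1.
Reciprocity: 25 ≡ 1 and 439 ≡ 3 (mod 4), so (25/439) = +(439/25).
Reduce top mod 25: now compute (14/25).
Pull out 2: since 25 ≡ 1 (mod 8), (2/25) = +1.
Reciprocity: 7 ≡ 3 and 25 ≡ 1 (mod 4), so (7/25) = +(25/7).
Reduce top mod 7: now compute (4/7).
Pull out 2^2: since 7 ≡ 7 (mod 8), (2/7) = +1, so (2/7)^2 = +1.
Reached (1/7) = 1. Collecting the sign flips along the way, the symbol is +1.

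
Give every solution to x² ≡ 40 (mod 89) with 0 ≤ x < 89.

29, 60

89 ≡ 1 (mod 4), so we find a root by search.
Trying successive values, 29² = 841 ≡ 40 (mod 89). The other root is 89 − 29 = 60.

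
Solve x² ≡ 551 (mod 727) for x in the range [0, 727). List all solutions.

313, 414

Since 727 ≡ 3 (mod 4), a square root of 551 is 551^((727+1)/4) = 551^182 mod 727.
Repeated squaring: 551^2≡442, 551^4≡528, 551^8≡343, 551^16≡602, 551^32≡358, 551^64≡212, 551^128≡597 (mod 727).
551^182 = 551^(128+32+16+4+2) ≡ 414 (mod 727).
Check: 414² = 171396 ≡ 551 (mod 727). The two roots are 313 and 414.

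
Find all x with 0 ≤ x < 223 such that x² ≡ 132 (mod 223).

32, 191

Since 223 ≡ 3 (mod 4), a square root of 132 is 132^((223+1)/4) = 132^56 mod 223.
Repeated squaring: 132^2≡30, 132^4≡8, 132^8≡64, 132^16≡82, 132^32≡34 (mod 223).
132^56 = 132^(32+16+8) ≡ 32 (mod 223).
Check: 32² = 1024 ≡ 132 (mod 223). The two roots are 32 and 191.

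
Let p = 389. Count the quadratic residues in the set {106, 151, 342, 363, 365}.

2

(106/389) = +1 → QR.
(151/389) = -1 → non-residue.
(342/389) = -1 → non-residue.
(363/389) = -1 → non-residue.
(365/389) = +1 → QR.
Total quadratic residues among the 5: 2.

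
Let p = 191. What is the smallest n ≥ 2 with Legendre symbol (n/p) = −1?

7

(2/191) = +1, so 2 is a residue.
(3/191) = +1, so 3 is a residue.
(4/191) = +1, so 4 is a residue.
(5/191) = +1, so 5 is a residue.
(6/191) = +1, so 6 is a residue.
(7/191) = −1, so 7 is the smallest positive non-residue mod 191.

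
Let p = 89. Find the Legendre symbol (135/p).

Euler's criterion: (135/89) ≡ 46^44 (mod 89).
46^2 ≡ 69 (mod 89)
46^4 ≡ 44 (mod 89)
46^8 ≡ 67 (mod 89)
46^16 ≡ 39 (mod 89)
46^32 ≡ 8 (mod 89)
46^44 = 46^(32+8+4) ≡ 88 (mod 89).
Result is 88 ≡ −1, so (135/89) = −1.

-1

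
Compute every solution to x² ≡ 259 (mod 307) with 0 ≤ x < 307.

140, 167

Since 307 ≡ 3 (mod 4), a square root of 259 is 259^((307+1)/4) = 259^77 mod 307.
Repeated squaring: 259^2≡155, 259^4≡79, 259^8≡101, 259^16≡70, 259^32≡295, 259^64≡144 (mod 307).
259^77 = 259^(64+8+4+1) ≡ 167 (mod 307).
Check: 167² = 27889 ≡ 259 (mod 307). The two roots are 140 and 167.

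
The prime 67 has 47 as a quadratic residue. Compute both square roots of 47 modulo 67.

28, 39

Since 67 ≡ 3 (mod 4), a square root of 47 is 47^((67+1)/4) = 47^17 mod 67.
Repeated squaring: 47^2≡65, 47^4≡4, 47^8≡16, 47^16≡55 (mod 67).
47^17 = 47^(16+1) ≡ 39 (mod 67).
Check: 39² = 1521 ≡ 47 (mod 67). The two roots are 28 and 39.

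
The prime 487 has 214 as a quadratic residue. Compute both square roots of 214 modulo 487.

Since 487 ≡ 3 (mod 4), a square root of 214 is 214^((487+1)/4) = 214^122 mod 487.
Repeated squaring: 214^2≡18, 214^4≡324, 214^8≡271, 214^16≡391, 214^32≡450, 214^64≡395 (mod 487).
214^122 = 214^(64+32+16+8+2) ≡ 431 (mod 487).
Check: 431² = 185761 ≡ 214 (mod 487). The two roots are 56 and 431.

56, 431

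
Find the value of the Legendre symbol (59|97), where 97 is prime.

-1

Reciprocity: 59 ≡ 3 and 97 ≡ 1 (mod 4), so (59/97) = +(97/59).
Reduce top mod 59: now compute (38/59).
Pull out 2: since 59 ≡ 3 (mod 8), (2/59) = -1.
Reciprocity: 19 ≡ 3 and 59 ≡ 3 (mod 4), so (19/59) = −(59/19).
Reduce top mod 19: now compute (2/19).
Pull out 2: since 19 ≡ 3 (mod 8), (2/19) = -1.
Reached (1/19) = 1. Collecting the sign flips along the way, the symbol is -1.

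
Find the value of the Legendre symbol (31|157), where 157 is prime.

Reciprocity: 31 ≡ 3 and 157 ≡ 1 (mod 4), so (31/157) = +(157/31).
Reduce top mod 31: now compute (2/31).
Pull out 2: since 31 ≡ 7 (mod 8), (2/31) = +1.
Reached (1/31) = 1. Collecting the sign flips along the way, the symbol is +1.

1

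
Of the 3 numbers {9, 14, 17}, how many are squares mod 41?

(9/41) = +1 → QR.
(14/41) = -1 → non-residue.
(17/41) = -1 → non-residue.
Total quadratic residues among the 3: 1.

1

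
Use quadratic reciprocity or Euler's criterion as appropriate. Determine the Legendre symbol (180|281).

1

Euler's criterion: (180/281) ≡ 180^140 (mod 281).
180^2 ≡ 85 (mod 281)
180^4 ≡ 200 (mod 281)
180^8 ≡ 98 (mod 281)
180^16 ≡ 50 (mod 281)
180^32 ≡ 252 (mod 281)
180^64 ≡ 279 (mod 281)
180^128 ≡ 4 (mod 281)
180^140 = 180^(128+8+4) ≡ 1 (mod 281).
Result is 1, so (180/281) = 1.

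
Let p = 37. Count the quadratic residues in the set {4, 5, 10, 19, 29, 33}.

3

(4/37) = +1 → QR.
(5/37) = -1 → non-residue.
(10/37) = +1 → QR.
(19/37) = -1 → non-residue.
(29/37) = -1 → non-residue.
(33/37) = +1 → QR.
Total quadratic residues among the 6: 3.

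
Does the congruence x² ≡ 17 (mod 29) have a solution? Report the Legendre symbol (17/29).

Reciprocity: 17 ≡ 1 and 29 ≡ 1 (mod 4), so (17/29) = +(29/17).
Reduce top mod 17: now compute (12/17).
Pull out 2^2: since 17 ≡ 1 (mod 8), (2/17) = +1, so (2/17)^2 = +1.
Reciprocity: 3 ≡ 3 and 17 ≡ 1 (mod 4), so (3/17) = +(17/3).
Reduce top mod 3: now compute (2/3).
Pull out 2: since 3 ≡ 3 (mod 8), (2/3) = -1.
Reached (1/3) = 1. Collecting the sign flips along the way, the symbol is -1.

-1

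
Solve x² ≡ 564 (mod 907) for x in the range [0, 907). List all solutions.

210, 697

Since 907 ≡ 3 (mod 4), a square root of 564 is 564^((907+1)/4) = 564^227 mod 907.
Repeated squaring: 564^2≡646, 564^4≡96, 564^8≡146, 564^16≡455, 564^32≡229, 564^64≡742, 564^128≡15 (mod 907).
564^227 = 564^(128+64+32+2+1) ≡ 210 (mod 907).
Check: 210² = 44100 ≡ 564 (mod 907). The two roots are 210 and 697.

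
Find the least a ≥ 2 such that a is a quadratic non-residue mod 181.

(2/181) = −1, so 2 is the smallest positive non-residue mod 181.

2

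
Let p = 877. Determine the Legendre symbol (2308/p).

First reduce: 2308 ≡ 554 (mod 877).
Pull out 2: since 877 ≡ 5 (mod 8), (2/877) = -1.
Reciprocity: 277 ≡ 1 and 877 ≡ 1 (mod 4), so (277/877) = +(877/277).
Reduce top mod 277: now compute (46/277).
Pull out 2: since 277 ≡ 5 (mod 8), (2/277) = -1.
Reciprocity: 23 ≡ 3 and 277 ≡ 1 (mod 4), so (23/277) = +(277/23).
Reduce top mod 23: now compute (1/23).
Reached (1/23) = 1. Collecting the sign flips along the way, the symbol is +1.

1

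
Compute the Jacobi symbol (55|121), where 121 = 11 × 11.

0

Reciprocity: 55 ≡ 3 and 121 ≡ 1 (mod 4), so (55/121) = +(121/55).
Reduce top mod 55: now compute (11/55).
Reciprocity: 11 ≡ 3 and 55 ≡ 3 (mod 4), so (11/55) = −(55/11).
Reduce top mod 11: now compute (0/11).
Top reduces to 0: gcd > 1, so the symbol is 0.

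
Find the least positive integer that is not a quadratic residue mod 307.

2

(2/307) = −1, so 2 is the smallest positive non-residue mod 307.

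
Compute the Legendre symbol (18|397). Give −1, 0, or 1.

-1

Euler's criterion: (18/397) ≡ 18^198 (mod 397).
18^2 ≡ 324 (mod 397)
18^4 ≡ 168 (mod 397)
18^8 ≡ 37 (mod 397)
18^16 ≡ 178 (mod 397)
18^32 ≡ 321 (mod 397)
18^64 ≡ 218 (mod 397)
18^128 ≡ 281 (mod 397)
18^198 = 18^(128+64+4+2) ≡ 396 (mod 397).
Result is 396 ≡ −1, so (18/397) = −1.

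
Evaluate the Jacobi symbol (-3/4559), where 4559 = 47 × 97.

First reduce: -3 ≡ 4556 (mod 4559).
Pull out 2^2: since 4559 ≡ 7 (mod 8), (2/4559) = +1, so (2/4559)^2 = +1.
Reciprocity: 1139 ≡ 3 and 4559 ≡ 3 (mod 4), so (1139/4559) = −(4559/1139).
Reduce top mod 1139: now compute (3/1139).
Reciprocity: 3 ≡ 3 and 1139 ≡ 3 (mod 4), so (3/1139) = −(1139/3).
Reduce top mod 3: now compute (2/3).
Pull out 2: since 3 ≡ 3 (mod 8), (2/3) = -1.
Reached (1/3) = 1. Collecting the sign flips along the way, the symbol is -1.

-1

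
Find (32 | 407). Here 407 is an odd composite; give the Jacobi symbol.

Pull out 2^5: since 407 ≡ 7 (mod 8), (2/407) = +1, so (2/407)^5 = +1.
Reached (1/407) = 1. Collecting the sign flips along the way, the symbol is +1.

1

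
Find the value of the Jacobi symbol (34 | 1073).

Pull out 2: since 1073 ≡ 1 (mod 8), (2/1073) = +1.
Reciprocity: 17 ≡ 1 and 1073 ≡ 1 (mod 4), so (17/1073) = +(1073/17).
Reduce top mod 17: now compute (2/17).
Pull out 2: since 17 ≡ 1 (mod 8), (2/17) = +1.
Reached (1/17) = 1. Collecting the sign flips along the way, the symbol is +1.

1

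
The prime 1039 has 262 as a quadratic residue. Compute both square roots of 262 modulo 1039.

518, 521

Since 1039 ≡ 3 (mod 4), a square root of 262 is 262^((1039+1)/4) = 262^260 mod 1039.
Repeated squaring: 262^2≡70, 262^4≡744, 262^8≡788, 262^16≡661, 262^32≡541, 262^64≡722, 262^128≡745, 262^256≡199 (mod 1039).
262^260 = 262^(256+4) ≡ 518 (mod 1039).
Check: 518² = 268324 ≡ 262 (mod 1039). The two roots are 518 and 521.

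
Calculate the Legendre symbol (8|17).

1

Euler's criterion: (8/17) ≡ 8^8 (mod 17).
8^2 ≡ 13 (mod 17)
8^4 ≡ 16 (mod 17)
8^8 ≡ 1 (mod 17)
8^8 = 8^(8) ≡ 1 (mod 17).
Result is 1, so (8/17) = 1.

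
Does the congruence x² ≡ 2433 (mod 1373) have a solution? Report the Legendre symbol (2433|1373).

First reduce: 2433 ≡ 1060 (mod 1373).
Pull out 2^2: since 1373 ≡ 5 (mod 8), (2/1373) = -1, so (2/1373)^2 = +1.
Reciprocity: 265 ≡ 1 and 1373 ≡ 1 (mod 4), so (265/1373) = +(1373/265).
Reduce top mod 265: now compute (48/265).
Pull out 2^4: since 265 ≡ 1 (mod 8), (2/265) = +1, so (2/265)^4 = +1.
Reciprocity: 3 ≡ 3 and 265 ≡ 1 (mod 4), so (3/265) = +(265/3).
Reduce top mod 3: now compute (1/3).
Reached (1/3) = 1. Collecting the sign flips along the way, the symbol is +1.

1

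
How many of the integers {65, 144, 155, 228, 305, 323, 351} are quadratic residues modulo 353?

5

(65/353) = +1 → QR.
(144/353) = +1 → QR.
(155/353) = +1 → QR.
(228/353) = -1 → non-residue.
(305/353) = -1 → non-residue.
(323/353) = +1 → QR.
(351/353) = +1 → QR.
Total quadratic residues among the 7: 5.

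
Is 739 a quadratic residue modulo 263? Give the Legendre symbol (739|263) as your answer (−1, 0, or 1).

-1

First reduce: 739 ≡ 213 (mod 263).
Reciprocity: 213 ≡ 1 and 263 ≡ 3 (mod 4), so (213/263) = +(263/213).
Reduce top mod 213: now compute (50/213).
Pull out 2: since 213 ≡ 5 (mod 8), (2/213) = -1.
Reciprocity: 25 ≡ 1 and 213 ≡ 1 (mod 4), so (25/213) = +(213/25).
Reduce top mod 25: now compute (13/25).
Reciprocity: 13 ≡ 1 and 25 ≡ 1 (mod 4), so (13/25) = +(25/13).
Reduce top mod 13: now compute (12/13).
Pull out 2^2: since 13 ≡ 5 (mod 8), (2/13) = -1, so (2/13)^2 = +1.
Reciprocity: 3 ≡ 3 and 13 ≡ 1 (mod 4), so (3/13) = +(13/3).
Reduce top mod 3: now compute (1/3).
Reached (1/3) = 1. Collecting the sign flips along the way, the symbol is -1.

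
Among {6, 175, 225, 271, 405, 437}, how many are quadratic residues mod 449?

(6/449) = -1 → non-residue.
(175/449) = +1 → QR.
(225/449) = +1 → QR.
(271/449) = +1 → QR.
(405/449) = +1 → QR.
(437/449) = -1 → non-residue.
Total quadratic residues among the 6: 4.

4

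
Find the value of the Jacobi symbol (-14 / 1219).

First reduce: -14 ≡ 1205 (mod 1219).
Reciprocity: 1205 ≡ 1 and 1219 ≡ 3 (mod 4), so (1205/1219) = +(1219/1205).
Reduce top mod 1205: now compute (14/1205).
Pull out 2: since 1205 ≡ 5 (mod 8), (2/1205) = -1.
Reciprocity: 7 ≡ 3 and 1205 ≡ 1 (mod 4), so (7/1205) = +(1205/7).
Reduce top mod 7: now compute (1/7).
Reached (1/7) = 1. Collecting the sign flips along the way, the symbol is -1.

-1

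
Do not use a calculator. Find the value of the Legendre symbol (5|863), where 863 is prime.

-1

Reciprocity: 5 ≡ 1 and 863 ≡ 3 (mod 4), so (5/863) = +(863/5).
Reduce top mod 5: now compute (3/5).
Reciprocity: 3 ≡ 3 and 5 ≡ 1 (mod 4), so (3/5) = +(5/3).
Reduce top mod 3: now compute (2/3).
Pull out 2: since 3 ≡ 3 (mod 8), (2/3) = -1.
Reached (1/3) = 1. Collecting the sign flips along the way, the symbol is -1.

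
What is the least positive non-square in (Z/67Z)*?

2

(2/67) = −1, so 2 is the smallest positive non-residue mod 67.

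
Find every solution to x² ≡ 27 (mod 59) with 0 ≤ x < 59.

Since 59 ≡ 3 (mod 4), a square root of 27 is 27^((59+1)/4) = 27^15 mod 59.
Repeated squaring: 27^2≡21, 27^4≡28, 27^8≡17 (mod 59).
27^15 = 27^(8+4+2+1) ≡ 26 (mod 59).
Check: 26² = 676 ≡ 27 (mod 59). The two roots are 26 and 33.

26, 33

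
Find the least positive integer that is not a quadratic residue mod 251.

(2/251) = −1, so 2 is the smallest positive non-residue mod 251.

2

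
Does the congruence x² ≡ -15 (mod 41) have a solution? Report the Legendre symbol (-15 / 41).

Euler's criterion: (-15/41) ≡ 26^20 (mod 41).
26^2 ≡ 20 (mod 41)
26^4 ≡ 31 (mod 41)
26^8 ≡ 18 (mod 41)
26^16 ≡ 37 (mod 41)
26^20 = 26^(16+4) ≡ 40 (mod 41).
Result is 40 ≡ −1, so (-15/41) = −1.

-1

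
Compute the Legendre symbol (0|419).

0

Top reduces to 0: gcd > 1, so the symbol is 0.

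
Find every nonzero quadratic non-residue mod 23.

Square k = 1,…,11 (k and 23−k give the same square):
1²=1, 2²=4, 3²=9, 4²=16, 5²≡2, 6²≡13, 7²≡3, 8²≡18, 9²≡12, 10²≡8, 11²≡6 (mod 23).
The residues are {1, 2, 3, 4, 6, 8, 9, 12, 13, 16, 18}; the non-residues are the remaining 11 nonzero classes.

5, 7, 10, 11, 14, 15, 17, 19, 20, 21, 22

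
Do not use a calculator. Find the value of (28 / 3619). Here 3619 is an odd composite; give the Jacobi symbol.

0

Pull out 2^2: since 3619 ≡ 3 (mod 8), (2/3619) = -1, so (2/3619)^2 = +1.
Reciprocity: 7 ≡ 3 and 3619 ≡ 3 (mod 4), so (7/3619) = −(3619/7).
Reduce top mod 7: now compute (0/7).
Top reduces to 0: gcd > 1, so the symbol is 0.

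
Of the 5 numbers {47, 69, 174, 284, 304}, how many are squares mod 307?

3

(47/307) = -1 → non-residue.
(69/307) = +1 → QR.
(174/307) = -1 → non-residue.
(284/307) = +1 → QR.
(304/307) = +1 → QR.
Total quadratic residues among the 5: 3.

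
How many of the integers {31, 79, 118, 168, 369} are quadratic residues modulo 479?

1

(31/479) = -1 → non-residue.
(79/479) = -1 → non-residue.
(118/479) = -1 → non-residue.
(168/479) = +1 → QR.
(369/479) = -1 → non-residue.
Total quadratic residues among the 5: 1.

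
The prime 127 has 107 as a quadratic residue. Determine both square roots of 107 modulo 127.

Since 127 ≡ 3 (mod 4), a square root of 107 is 107^((127+1)/4) = 107^32 mod 127.
Repeated squaring: 107^2≡19, 107^4≡107, 107^8≡19, 107^16≡107, 107^32≡19 (mod 127).
107^32 = 107^(32) ≡ 19 (mod 127).
Check: 19² = 361 ≡ 107 (mod 127). The two roots are 19 and 108.

19, 108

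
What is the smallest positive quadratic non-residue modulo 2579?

2

(2/2579) = −1, so 2 is the smallest positive non-residue mod 2579.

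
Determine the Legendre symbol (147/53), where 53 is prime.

First reduce: 147 ≡ 41 (mod 53).
Reciprocity: 41 ≡ 1 and 53 ≡ 1 (mod 4), so (41/53) = +(53/41).
Reduce top mod 41: now compute (12/41).
Pull out 2^2: since 41 ≡ 1 (mod 8), (2/41) = +1, so (2/41)^2 = +1.
Reciprocity: 3 ≡ 3 and 41 ≡ 1 (mod 4), so (3/41) = +(41/3).
Reduce top mod 3: now compute (2/3).
Pull out 2: since 3 ≡ 3 (mod 8), (2/3) = -1.
Reached (1/3) = 1. Collecting the sign flips along the way, the symbol is -1.

-1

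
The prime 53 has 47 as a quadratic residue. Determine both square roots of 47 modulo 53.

10, 43

53 ≡ 1 (mod 4), so we find a root by search.
Trying successive values, 10² = 100 ≡ 47 (mod 53). The other root is 53 − 10 = 43.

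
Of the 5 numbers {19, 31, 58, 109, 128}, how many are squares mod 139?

(19/139) = -1 → non-residue.
(31/139) = +1 → QR.
(58/139) = -1 → non-residue.
(109/139) = -1 → non-residue.
(128/139) = -1 → non-residue.
Total quadratic residues among the 5: 1.

1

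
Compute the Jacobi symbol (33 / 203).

Reciprocity: 33 ≡ 1 and 203 ≡ 3 (mod 4), so (33/203) = +(203/33).
Reduce top mod 33: now compute (5/33).
Reciprocity: 5 ≡ 1 and 33 ≡ 1 (mod 4), so (5/33) = +(33/5).
Reduce top mod 5: now compute (3/5).
Reciprocity: 3 ≡ 3 and 5 ≡ 1 (mod 4), so (3/5) = +(5/3).
Reduce top mod 3: now compute (2/3).
Pull out 2: since 3 ≡ 3 (mod 8), (2/3) = -1.
Reached (1/3) = 1. Collecting the sign flips along the way, the symbol is -1.

-1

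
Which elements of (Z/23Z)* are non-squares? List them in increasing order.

Square k = 1,…,11 (k and 23−k give the same square):
1²=1, 2²=4, 3²=9, 4²=16, 5²≡2, 6²≡13, 7²≡3, 8²≡18, 9²≡12, 10²≡8, 11²≡6 (mod 23).
The residues are {1, 2, 3, 4, 6, 8, 9, 12, 13, 16, 18}; the non-residues are the remaining 11 nonzero classes.

5 7 10 11 14 15 17 19 20 21 22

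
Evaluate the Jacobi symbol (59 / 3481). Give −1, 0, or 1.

Reciprocity: 59 ≡ 3 and 3481 ≡ 1 (mod 4), so (59/3481) = +(3481/59).
Reduce top mod 59: now compute (0/59).
Top reduces to 0: gcd > 1, so the symbol is 0.

0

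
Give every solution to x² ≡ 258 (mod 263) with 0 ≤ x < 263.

Since 263 ≡ 3 (mod 4), a square root of 258 is 258^((263+1)/4) = 258^66 mod 263.
Repeated squaring: 258^2≡25, 258^4≡99, 258^8≡70, 258^16≡166, 258^32≡204, 258^64≡62 (mod 263).
258^66 = 258^(64+2) ≡ 235 (mod 263).
Check: 235² = 55225 ≡ 258 (mod 263). The two roots are 28 and 235.

28, 235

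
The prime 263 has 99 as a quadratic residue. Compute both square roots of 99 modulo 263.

25, 238

Since 263 ≡ 3 (mod 4), a square root of 99 is 99^((263+1)/4) = 99^66 mod 263.
Repeated squaring: 99^2≡70, 99^4≡166, 99^8≡204, 99^16≡62, 99^32≡162, 99^64≡207 (mod 263).
99^66 = 99^(64+2) ≡ 25 (mod 263).
Check: 25² = 625 ≡ 99 (mod 263). The two roots are 25 and 238.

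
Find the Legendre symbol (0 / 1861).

0

Top reduces to 0: gcd > 1, so the symbol is 0.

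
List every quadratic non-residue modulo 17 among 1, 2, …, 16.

3 5 6 7 10 11 12 14

Square k = 1,…,8 (k and 17−k give the same square):
1²=1, 2²=4, 3²=9, 4²=16, 5²≡8, 6²≡2, 7²≡15, 8²≡13 (mod 17).
The residues are {1, 2, 4, 8, 9, 13, 15, 16}; the non-residues are the remaining 8 nonzero classes.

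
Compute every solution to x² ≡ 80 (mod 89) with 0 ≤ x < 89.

13, 76

89 ≡ 1 (mod 4), so we find a root by search.
Trying successive values, 13² = 169 ≡ 80 (mod 89). The other root is 89 − 13 = 76.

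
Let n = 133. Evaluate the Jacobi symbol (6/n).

Pull out 2: since 133 ≡ 5 (mod 8), (2/133) = -1.
Reciprocity: 3 ≡ 3 and 133 ≡ 1 (mod 4), so (3/133) = +(133/3).
Reduce top mod 3: now compute (1/3).
Reached (1/3) = 1. Collecting the sign flips along the way, the symbol is -1.

-1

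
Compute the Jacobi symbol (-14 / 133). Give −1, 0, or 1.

First reduce: -14 ≡ 119 (mod 133).
Reciprocity: 119 ≡ 3 and 133 ≡ 1 (mod 4), so (119/133) = +(133/119).
Reduce top mod 119: now compute (14/119).
Pull out 2: since 119 ≡ 7 (mod 8), (2/119) = +1.
Reciprocity: 7 ≡ 3 and 119 ≡ 3 (mod 4), so (7/119) = −(119/7).
Reduce top mod 7: now compute (0/7).
Top reduces to 0: gcd > 1, so the symbol is 0.

0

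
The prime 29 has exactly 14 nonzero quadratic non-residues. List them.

Square k = 1,…,14 (k and 29−k give the same square):
1²=1, 2²=4, 3²=9, 4²=16, 5²=25, 6²≡7, 7²≡20, 8²≡6, 9²≡23, 10²≡13, 11²≡5, 12²≡28, 13²≡24, 14²≡22 (mod 29).
The residues are {1, 4, 5, 6, 7, 9, 13, 16, 20, 22, 23, 24, 25, 28}; the non-residues are the remaining 14 nonzero classes.

2 3 8 10 11 12 14 15 17 18 19 21 26 27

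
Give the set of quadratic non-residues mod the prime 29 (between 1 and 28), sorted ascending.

2,3,8,10,11,12,14,15,17,18,19,21,26,27

Square k = 1,…,14 (k and 29−k give the same square):
1²=1, 2²=4, 3²=9, 4²=16, 5²=25, 6²≡7, 7²≡20, 8²≡6, 9²≡23, 10²≡13, 11²≡5, 12²≡28, 13²≡24, 14²≡22 (mod 29).
The residues are {1, 4, 5, 6, 7, 9, 13, 16, 20, 22, 23, 24, 25, 28}; the non-residues are the remaining 14 nonzero classes.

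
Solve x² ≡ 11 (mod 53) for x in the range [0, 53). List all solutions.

8, 45

53 ≡ 1 (mod 4), so we find a root by search.
Trying successive values, 8² = 64 ≡ 11 (mod 53). The other root is 53 − 8 = 45.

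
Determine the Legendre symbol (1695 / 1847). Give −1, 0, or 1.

Reciprocity: 1695 ≡ 3 and 1847 ≡ 3 (mod 4), so (1695/1847) = −(1847/1695).
Reduce top mod 1695: now compute (152/1695).
Pull out 2^3: since 1695 ≡ 7 (mod 8), (2/1695) = +1, so (2/1695)^3 = +1.
Reciprocity: 19 ≡ 3 and 1695 ≡ 3 (mod 4), so (19/1695) = −(1695/19).
Reduce top mod 19: now compute (4/19).
Pull out 2^2: since 19 ≡ 3 (mod 8), (2/19) = -1, so (2/19)^2 = +1.
Reached (1/19) = 1. Collecting the sign flips along the way, the symbol is +1.

1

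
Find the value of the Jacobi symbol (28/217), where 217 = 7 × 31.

Pull out 2^2: since 217 ≡ 1 (mod 8), (2/217) = +1, so (2/217)^2 = +1.
Reciprocity: 7 ≡ 3 and 217 ≡ 1 (mod 4), so (7/217) = +(217/7).
Reduce top mod 7: now compute (0/7).
Top reduces to 0: gcd > 1, so the symbol is 0.

0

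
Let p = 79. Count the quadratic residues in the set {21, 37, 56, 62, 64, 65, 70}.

4

(21/79) = +1 → QR.
(37/79) = -1 → non-residue.
(56/79) = -1 → non-residue.
(62/79) = +1 → QR.
(64/79) = +1 → QR.
(65/79) = +1 → QR.
(70/79) = -1 → non-residue.
Total quadratic residues among the 7: 4.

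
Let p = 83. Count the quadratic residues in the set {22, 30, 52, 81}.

(22/83) = -1 → non-residue.
(30/83) = +1 → QR.
(52/83) = -1 → non-residue.
(81/83) = +1 → QR.
Total quadratic residues among the 4: 2.

2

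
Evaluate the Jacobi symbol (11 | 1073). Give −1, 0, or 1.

Reciprocity: 11 ≡ 3 and 1073 ≡ 1 (mod 4), so (11/1073) = +(1073/11).
Reduce top mod 11: now compute (6/11).
Pull out 2: since 11 ≡ 3 (mod 8), (2/11) = -1.
Reciprocity: 3 ≡ 3 and 11 ≡ 3 (mod 4), so (3/11) = −(11/3).
Reduce top mod 3: now compute (2/3).
Pull out 2: since 3 ≡ 3 (mod 8), (2/3) = -1.
Reached (1/3) = 1. Collecting the sign flips along the way, the symbol is -1.

-1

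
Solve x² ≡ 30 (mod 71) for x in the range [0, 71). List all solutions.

Since 71 ≡ 3 (mod 4), a square root of 30 is 30^((71+1)/4) = 30^18 mod 71.
Repeated squaring: 30^2≡48, 30^4≡32, 30^8≡30, 30^16≡48 (mod 71).
30^18 = 30^(16+2) ≡ 32 (mod 71).
Check: 32² = 1024 ≡ 30 (mod 71). The two roots are 32 and 39.

32, 39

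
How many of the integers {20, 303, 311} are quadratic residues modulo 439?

2

(20/439) = +1 → QR.
(303/439) = +1 → QR.
(311/439) = -1 → non-residue.
Total quadratic residues among the 3: 2.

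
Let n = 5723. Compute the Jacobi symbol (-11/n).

1

First reduce: -11 ≡ 5712 (mod 5723).
Pull out 2^4: since 5723 ≡ 3 (mod 8), (2/5723) = -1, so (2/5723)^4 = +1.
Reciprocity: 357 ≡ 1 and 5723 ≡ 3 (mod 4), so (357/5723) = +(5723/357).
Reduce top mod 357: now compute (11/357).
Reciprocity: 11 ≡ 3 and 357 ≡ 1 (mod 4), so (11/357) = +(357/11).
Reduce top mod 11: now compute (5/11).
Reciprocity: 5 ≡ 1 and 11 ≡ 3 (mod 4), so (5/11) = +(11/5).
Reduce top mod 5: now compute (1/5).
Reached (1/5) = 1. Collecting the sign flips along the way, the symbol is +1.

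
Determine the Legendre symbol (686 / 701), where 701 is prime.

-1

Pull out 2: since 701 ≡ 5 (mod 8), (2/701) = -1.
Reciprocity: 343 ≡ 3 and 701 ≡ 1 (mod 4), so (343/701) = +(701/343).
Reduce top mod 343: now compute (15/343).
Reciprocity: 15 ≡ 3 and 343 ≡ 3 (mod 4), so (15/343) = −(343/15).
Reduce top mod 15: now compute (13/15).
Reciprocity: 13 ≡ 1 and 15 ≡ 3 (mod 4), so (13/15) = +(15/13).
Reduce top mod 13: now compute (2/13).
Pull out 2: since 13 ≡ 5 (mod 8), (2/13) = -1.
Reached (1/13) = 1. Collecting the sign flips along the way, the symbol is -1.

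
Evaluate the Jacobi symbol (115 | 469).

1

Reciprocity: 115 ≡ 3 and 469 ≡ 1 (mod 4), so (115/469) = +(469/115).
Reduce top mod 115: now compute (9/115).
Reciprocity: 9 ≡ 1 and 115 ≡ 3 (mod 4), so (9/115) = +(115/9).
Reduce top mod 9: now compute (7/9).
Reciprocity: 7 ≡ 3 and 9 ≡ 1 (mod 4), so (7/9) = +(9/7).
Reduce top mod 7: now compute (2/7).
Pull out 2: since 7 ≡ 7 (mod 8), (2/7) = +1.
Reached (1/7) = 1. Collecting the sign flips along the way, the symbol is +1.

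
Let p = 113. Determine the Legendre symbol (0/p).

Top reduces to 0: gcd > 1, so the symbol is 0.

0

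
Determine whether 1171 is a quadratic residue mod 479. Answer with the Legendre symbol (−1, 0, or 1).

Euler's criterion: (1171/479) ≡ 213^239 (mod 479).
213^2 ≡ 343 (mod 479)
213^4 ≡ 294 (mod 479)
213^8 ≡ 216 (mod 479)
213^16 ≡ 193 (mod 479)
213^32 ≡ 366 (mod 479)
213^64 ≡ 315 (mod 479)
213^128 ≡ 72 (mod 479)
213^239 = 213^(128+64+32+8+4+2+1) ≡ 1 (mod 479).
Result is 1, so (1171/479) = 1.

1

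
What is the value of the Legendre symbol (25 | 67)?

Reciprocity: 25 ≡ 1 and 67 ≡ 3 (mod 4), so (25/67) = +(67/25).
Reduce top mod 25: now compute (17/25).
Reciprocity: 17 ≡ 1 and 25 ≡ 1 (mod 4), so (17/25) = +(25/17).
Reduce top mod 17: now compute (8/17).
Pull out 2^3: since 17 ≡ 1 (mod 8), (2/17) = +1, so (2/17)^3 = +1.
Reached (1/17) = 1. Collecting the sign flips along the way, the symbol is +1.

1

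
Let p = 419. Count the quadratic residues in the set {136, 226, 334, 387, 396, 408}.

(136/419) = +1 → QR.
(226/419) = +1 → QR.
(334/419) = +1 → QR.
(387/419) = +1 → QR.
(396/419) = -1 → non-residue.
(408/419) = +1 → QR.
Total quadratic residues among the 6: 5.

5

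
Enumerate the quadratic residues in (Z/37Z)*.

1, 3, 4, 7, 9, 10, 11, 12, 16, 21, 25, 26, 27, 28, 30, 33, 34, 36

Square k = 1,…,18 (k and 37−k give the same square):
1²=1, 2²=4, 3²=9, 4²=16, 5²=25, 6²=36, 7²≡12, 8²≡27, 9²≡7, 10²≡26, 11²≡10, 12²≡33, 13²≡21, 14²≡11, 15²≡3, 16²≡34, 17²≡30, 18²≡28 (mod 37).
So the quadratic residues mod 37 are {1, 3, 4, 7, 9, 10, 11, 12, 16, 21, 25, 26, 27, 28, 30, 33, 34, 36}.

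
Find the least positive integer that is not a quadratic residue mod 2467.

(2/2467) = −1, so 2 is the smallest positive non-residue mod 2467.

2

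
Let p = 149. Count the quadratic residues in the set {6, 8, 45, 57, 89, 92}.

2

(6/149) = +1 → QR.
(8/149) = -1 → non-residue.
(45/149) = +1 → QR.
(57/149) = -1 → non-residue.
(89/149) = -1 → non-residue.
(92/149) = -1 → non-residue.
Total quadratic residues among the 6: 2.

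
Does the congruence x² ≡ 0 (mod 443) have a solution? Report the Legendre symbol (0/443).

Top reduces to 0: gcd > 1, so the symbol is 0.

0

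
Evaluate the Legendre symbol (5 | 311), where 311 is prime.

1

Euler's criterion: (5/311) ≡ 5^155 (mod 311).
5^2 ≡ 25 (mod 311)
5^4 ≡ 3 (mod 311)
5^8 ≡ 9 (mod 311)
5^16 ≡ 81 (mod 311)
5^32 ≡ 30 (mod 311)
5^64 ≡ 278 (mod 311)
5^128 ≡ 156 (mod 311)
5^155 = 5^(128+16+8+2+1) ≡ 1 (mod 311).
Result is 1, so (5/311) = 1.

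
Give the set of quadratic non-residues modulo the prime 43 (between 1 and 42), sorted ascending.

2 3 5 7 8 12 18 19 20 22 26 27 28 29 30 32 33 34 37 39 42

Square k = 1,…,21 (k and 43−k give the same square):
1²=1, 2²=4, 3²=9, 4²=16, 5²=25, 6²=36, 7²≡6, 8²≡21, 9²≡38, 10²≡14, 11²≡35, 12²≡15, 13²≡40, 14²≡24, 15²≡10, 16²≡41, 17²≡31, 18²≡23, 19²≡17, 20²≡13, 21²≡11 (mod 43).
The residues are {1, 4, 6, 9, 10, 11, 13, 14, 15, 16, 17, 21, 23, 24, 25, 31, 35, 36, 38, 40, 41}; the non-residues are the remaining 21 nonzero classes.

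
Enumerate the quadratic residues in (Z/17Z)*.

1,2,4,8,9,13,15,16

Square k = 1,…,8 (k and 17−k give the same square):
1²=1, 2²=4, 3²=9, 4²=16, 5²≡8, 6²≡2, 7²≡15, 8²≡13 (mod 17).
So the quadratic residues mod 17 are {1, 2, 4, 8, 9, 13, 15, 16}.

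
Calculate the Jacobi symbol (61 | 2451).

-1

Reciprocity: 61 ≡ 1 and 2451 ≡ 3 (mod 4), so (61/2451) = +(2451/61).
Reduce top mod 61: now compute (11/61).
Reciprocity: 11 ≡ 3 and 61 ≡ 1 (mod 4), so (11/61) = +(61/11).
Reduce top mod 11: now compute (6/11).
Pull out 2: since 11 ≡ 3 (mod 8), (2/11) = -1.
Reciprocity: 3 ≡ 3 and 11 ≡ 3 (mod 4), so (3/11) = −(11/3).
Reduce top mod 3: now compute (2/3).
Pull out 2: since 3 ≡ 3 (mod 8), (2/3) = -1.
Reached (1/3) = 1. Collecting the sign flips along the way, the symbol is -1.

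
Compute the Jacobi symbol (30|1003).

Pull out 2: since 1003 ≡ 3 (mod 8), (2/1003) = -1.
Reciprocity: 15 ≡ 3 and 1003 ≡ 3 (mod 4), so (15/1003) = −(1003/15).
Reduce top mod 15: now compute (13/15).
Reciprocity: 13 ≡ 1 and 15 ≡ 3 (mod 4), so (13/15) = +(15/13).
Reduce top mod 13: now compute (2/13).
Pull out 2: since 13 ≡ 5 (mod 8), (2/13) = -1.
Reached (1/13) = 1. Collecting the sign flips along the way, the symbol is -1.

-1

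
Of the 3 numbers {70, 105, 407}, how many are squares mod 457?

(70/457) = -1 → non-residue.
(105/457) = -1 → non-residue.
(407/457) = +1 → QR.
Total quadratic residues among the 3: 1.

1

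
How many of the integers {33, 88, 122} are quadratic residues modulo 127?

2

(33/127) = -1 → non-residue.
(88/127) = +1 → QR.
(122/127) = +1 → QR.
Total quadratic residues among the 3: 2.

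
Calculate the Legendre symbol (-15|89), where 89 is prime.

First reduce: -15 ≡ 74 (mod 89).
Pull out 2: since 89 ≡ 1 (mod 8), (2/89) = +1.
Reciprocity: 37 ≡ 1 and 89 ≡ 1 (mod 4), so (37/89) = +(89/37).
Reduce top mod 37: now compute (15/37).
Reciprocity: 15 ≡ 3 and 37 ≡ 1 (mod 4), so (15/37) = +(37/15).
Reduce top mod 15: now compute (7/15).
Reciprocity: 7 ≡ 3 and 15 ≡ 3 (mod 4), so (7/15) = −(15/7).
Reduce top mod 7: now compute (1/7).
Reached (1/7) = 1. Collecting the sign flips along the way, the symbol is -1.

-1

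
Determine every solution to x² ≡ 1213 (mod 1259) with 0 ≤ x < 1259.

112, 1147

Since 1259 ≡ 3 (mod 4), a square root of 1213 is 1213^((1259+1)/4) = 1213^315 mod 1259.
Repeated squaring: 1213^2≡857, 1213^4≡452, 1213^8≡346, 1213^16≡111, 1213^32≡990, 1213^64≡598, 1213^128≡48, 1213^256≡1045 (mod 1259).
1213^315 = 1213^(256+32+16+8+2+1) ≡ 112 (mod 1259).
Check: 112² = 12544 ≡ 1213 (mod 1259). The two roots are 112 and 1147.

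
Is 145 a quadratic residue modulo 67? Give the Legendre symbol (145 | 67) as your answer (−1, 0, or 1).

-1

First reduce: 145 ≡ 11 (mod 67).
Reciprocity: 11 ≡ 3 and 67 ≡ 3 (mod 4), so (11/67) = −(67/11).
Reduce top mod 11: now compute (1/11).
Reached (1/11) = 1. Collecting the sign flips along the way, the symbol is -1.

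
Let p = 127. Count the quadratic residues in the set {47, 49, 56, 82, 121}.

4

(47/127) = +1 → QR.
(49/127) = +1 → QR.
(56/127) = -1 → non-residue.
(82/127) = +1 → QR.
(121/127) = +1 → QR.
Total quadratic residues among the 5: 4.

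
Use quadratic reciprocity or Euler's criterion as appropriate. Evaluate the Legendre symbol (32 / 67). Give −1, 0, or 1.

-1

Pull out 2^5: since 67 ≡ 3 (mod 8), (2/67) = -1, so (2/67)^5 = -1.
Reached (1/67) = 1. Collecting the sign flips along the way, the symbol is -1.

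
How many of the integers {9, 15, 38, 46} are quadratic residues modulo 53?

(9/53) = +1 → QR.
(15/53) = +1 → QR.
(38/53) = +1 → QR.
(46/53) = +1 → QR.
Total quadratic residues among the 4: 4.

4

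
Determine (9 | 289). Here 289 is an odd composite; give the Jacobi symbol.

Reciprocity: 9 ≡ 1 and 289 ≡ 1 (mod 4), so (9/289) = +(289/9).
Reduce top mod 9: now compute (1/9).
Reached (1/9) = 1. Collecting the sign flips along the way, the symbol is +1.

1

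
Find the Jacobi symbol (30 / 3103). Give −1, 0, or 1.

Pull out 2: since 3103 ≡ 7 (mod 8), (2/3103) = +1.
Reciprocity: 15 ≡ 3 and 3103 ≡ 3 (mod 4), so (15/3103) = −(3103/15).
Reduce top mod 15: now compute (13/15).
Reciprocity: 13 ≡ 1 and 15 ≡ 3 (mod 4), so (13/15) = +(15/13).
Reduce top mod 13: now compute (2/13).
Pull out 2: since 13 ≡ 5 (mod 8), (2/13) = -1.
Reached (1/13) = 1. Collecting the sign flips along the way, the symbol is +1.

1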